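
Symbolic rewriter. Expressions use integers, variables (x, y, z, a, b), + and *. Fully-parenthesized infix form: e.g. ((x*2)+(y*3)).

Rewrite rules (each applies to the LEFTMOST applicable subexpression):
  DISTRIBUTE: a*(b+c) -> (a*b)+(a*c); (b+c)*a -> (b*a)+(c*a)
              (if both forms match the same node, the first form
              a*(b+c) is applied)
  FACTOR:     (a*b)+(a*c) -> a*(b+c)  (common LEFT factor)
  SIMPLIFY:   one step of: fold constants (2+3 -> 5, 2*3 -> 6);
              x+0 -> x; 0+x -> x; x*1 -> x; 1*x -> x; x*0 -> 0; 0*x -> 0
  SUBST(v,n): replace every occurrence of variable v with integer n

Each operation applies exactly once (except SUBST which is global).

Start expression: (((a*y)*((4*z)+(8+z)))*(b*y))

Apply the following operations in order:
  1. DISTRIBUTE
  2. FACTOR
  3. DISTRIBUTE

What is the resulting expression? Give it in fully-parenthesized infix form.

Answer: ((((a*y)*(4*z))+((a*y)*(8+z)))*(b*y))

Derivation:
Start: (((a*y)*((4*z)+(8+z)))*(b*y))
Apply DISTRIBUTE at L (target: ((a*y)*((4*z)+(8+z)))): (((a*y)*((4*z)+(8+z)))*(b*y)) -> ((((a*y)*(4*z))+((a*y)*(8+z)))*(b*y))
Apply FACTOR at L (target: (((a*y)*(4*z))+((a*y)*(8+z)))): ((((a*y)*(4*z))+((a*y)*(8+z)))*(b*y)) -> (((a*y)*((4*z)+(8+z)))*(b*y))
Apply DISTRIBUTE at L (target: ((a*y)*((4*z)+(8+z)))): (((a*y)*((4*z)+(8+z)))*(b*y)) -> ((((a*y)*(4*z))+((a*y)*(8+z)))*(b*y))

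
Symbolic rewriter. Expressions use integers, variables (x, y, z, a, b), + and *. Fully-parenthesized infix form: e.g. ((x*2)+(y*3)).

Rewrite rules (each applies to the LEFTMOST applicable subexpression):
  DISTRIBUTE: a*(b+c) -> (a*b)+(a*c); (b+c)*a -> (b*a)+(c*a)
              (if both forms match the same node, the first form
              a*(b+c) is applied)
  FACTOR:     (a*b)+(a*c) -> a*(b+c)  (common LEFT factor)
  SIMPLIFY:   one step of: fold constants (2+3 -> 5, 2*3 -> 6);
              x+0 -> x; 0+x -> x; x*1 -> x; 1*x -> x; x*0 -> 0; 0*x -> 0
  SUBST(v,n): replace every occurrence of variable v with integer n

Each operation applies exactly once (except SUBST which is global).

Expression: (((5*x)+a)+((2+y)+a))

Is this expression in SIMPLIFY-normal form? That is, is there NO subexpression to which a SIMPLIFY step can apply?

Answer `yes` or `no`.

Answer: yes

Derivation:
Expression: (((5*x)+a)+((2+y)+a))
Scanning for simplifiable subexpressions (pre-order)...
  at root: (((5*x)+a)+((2+y)+a)) (not simplifiable)
  at L: ((5*x)+a) (not simplifiable)
  at LL: (5*x) (not simplifiable)
  at R: ((2+y)+a) (not simplifiable)
  at RL: (2+y) (not simplifiable)
Result: no simplifiable subexpression found -> normal form.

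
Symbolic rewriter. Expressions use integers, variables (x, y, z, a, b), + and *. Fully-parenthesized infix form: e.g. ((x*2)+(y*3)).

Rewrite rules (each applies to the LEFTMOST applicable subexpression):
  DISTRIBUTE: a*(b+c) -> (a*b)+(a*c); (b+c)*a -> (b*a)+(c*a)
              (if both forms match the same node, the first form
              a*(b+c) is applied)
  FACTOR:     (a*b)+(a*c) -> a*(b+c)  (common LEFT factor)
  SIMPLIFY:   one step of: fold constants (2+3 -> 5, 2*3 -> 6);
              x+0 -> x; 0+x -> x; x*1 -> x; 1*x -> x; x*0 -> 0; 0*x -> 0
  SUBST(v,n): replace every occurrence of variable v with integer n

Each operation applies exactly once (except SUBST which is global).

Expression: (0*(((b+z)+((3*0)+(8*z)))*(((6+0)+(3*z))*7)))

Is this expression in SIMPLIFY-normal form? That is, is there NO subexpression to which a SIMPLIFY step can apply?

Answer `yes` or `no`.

Answer: no

Derivation:
Expression: (0*(((b+z)+((3*0)+(8*z)))*(((6+0)+(3*z))*7)))
Scanning for simplifiable subexpressions (pre-order)...
  at root: (0*(((b+z)+((3*0)+(8*z)))*(((6+0)+(3*z))*7))) (SIMPLIFIABLE)
  at R: (((b+z)+((3*0)+(8*z)))*(((6+0)+(3*z))*7)) (not simplifiable)
  at RL: ((b+z)+((3*0)+(8*z))) (not simplifiable)
  at RLL: (b+z) (not simplifiable)
  at RLR: ((3*0)+(8*z)) (not simplifiable)
  at RLRL: (3*0) (SIMPLIFIABLE)
  at RLRR: (8*z) (not simplifiable)
  at RR: (((6+0)+(3*z))*7) (not simplifiable)
  at RRL: ((6+0)+(3*z)) (not simplifiable)
  at RRLL: (6+0) (SIMPLIFIABLE)
  at RRLR: (3*z) (not simplifiable)
Found simplifiable subexpr at path root: (0*(((b+z)+((3*0)+(8*z)))*(((6+0)+(3*z))*7)))
One SIMPLIFY step would give: 0
-> NOT in normal form.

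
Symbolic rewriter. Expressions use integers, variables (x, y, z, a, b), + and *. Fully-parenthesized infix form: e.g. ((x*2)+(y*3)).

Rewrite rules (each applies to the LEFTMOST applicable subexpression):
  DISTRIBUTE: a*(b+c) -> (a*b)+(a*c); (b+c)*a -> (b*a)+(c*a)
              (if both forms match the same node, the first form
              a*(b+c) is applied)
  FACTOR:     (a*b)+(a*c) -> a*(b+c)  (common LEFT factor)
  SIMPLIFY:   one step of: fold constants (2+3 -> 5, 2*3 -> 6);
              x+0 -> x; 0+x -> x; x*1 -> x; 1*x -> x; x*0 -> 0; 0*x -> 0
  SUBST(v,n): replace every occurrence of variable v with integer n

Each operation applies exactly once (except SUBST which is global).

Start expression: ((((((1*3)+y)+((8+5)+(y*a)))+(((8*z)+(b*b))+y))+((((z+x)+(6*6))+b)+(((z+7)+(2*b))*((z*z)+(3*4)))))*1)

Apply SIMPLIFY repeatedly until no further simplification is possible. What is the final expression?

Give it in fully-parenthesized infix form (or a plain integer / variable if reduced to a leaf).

Start: ((((((1*3)+y)+((8+5)+(y*a)))+(((8*z)+(b*b))+y))+((((z+x)+(6*6))+b)+(((z+7)+(2*b))*((z*z)+(3*4)))))*1)
Step 1: at root: ((((((1*3)+y)+((8+5)+(y*a)))+(((8*z)+(b*b))+y))+((((z+x)+(6*6))+b)+(((z+7)+(2*b))*((z*z)+(3*4)))))*1) -> (((((1*3)+y)+((8+5)+(y*a)))+(((8*z)+(b*b))+y))+((((z+x)+(6*6))+b)+(((z+7)+(2*b))*((z*z)+(3*4))))); overall: ((((((1*3)+y)+((8+5)+(y*a)))+(((8*z)+(b*b))+y))+((((z+x)+(6*6))+b)+(((z+7)+(2*b))*((z*z)+(3*4)))))*1) -> (((((1*3)+y)+((8+5)+(y*a)))+(((8*z)+(b*b))+y))+((((z+x)+(6*6))+b)+(((z+7)+(2*b))*((z*z)+(3*4)))))
Step 2: at LLLL: (1*3) -> 3; overall: (((((1*3)+y)+((8+5)+(y*a)))+(((8*z)+(b*b))+y))+((((z+x)+(6*6))+b)+(((z+7)+(2*b))*((z*z)+(3*4))))) -> ((((3+y)+((8+5)+(y*a)))+(((8*z)+(b*b))+y))+((((z+x)+(6*6))+b)+(((z+7)+(2*b))*((z*z)+(3*4)))))
Step 3: at LLRL: (8+5) -> 13; overall: ((((3+y)+((8+5)+(y*a)))+(((8*z)+(b*b))+y))+((((z+x)+(6*6))+b)+(((z+7)+(2*b))*((z*z)+(3*4))))) -> ((((3+y)+(13+(y*a)))+(((8*z)+(b*b))+y))+((((z+x)+(6*6))+b)+(((z+7)+(2*b))*((z*z)+(3*4)))))
Step 4: at RLLR: (6*6) -> 36; overall: ((((3+y)+(13+(y*a)))+(((8*z)+(b*b))+y))+((((z+x)+(6*6))+b)+(((z+7)+(2*b))*((z*z)+(3*4))))) -> ((((3+y)+(13+(y*a)))+(((8*z)+(b*b))+y))+((((z+x)+36)+b)+(((z+7)+(2*b))*((z*z)+(3*4)))))
Step 5: at RRRR: (3*4) -> 12; overall: ((((3+y)+(13+(y*a)))+(((8*z)+(b*b))+y))+((((z+x)+36)+b)+(((z+7)+(2*b))*((z*z)+(3*4))))) -> ((((3+y)+(13+(y*a)))+(((8*z)+(b*b))+y))+((((z+x)+36)+b)+(((z+7)+(2*b))*((z*z)+12))))
Fixed point: ((((3+y)+(13+(y*a)))+(((8*z)+(b*b))+y))+((((z+x)+36)+b)+(((z+7)+(2*b))*((z*z)+12))))

Answer: ((((3+y)+(13+(y*a)))+(((8*z)+(b*b))+y))+((((z+x)+36)+b)+(((z+7)+(2*b))*((z*z)+12))))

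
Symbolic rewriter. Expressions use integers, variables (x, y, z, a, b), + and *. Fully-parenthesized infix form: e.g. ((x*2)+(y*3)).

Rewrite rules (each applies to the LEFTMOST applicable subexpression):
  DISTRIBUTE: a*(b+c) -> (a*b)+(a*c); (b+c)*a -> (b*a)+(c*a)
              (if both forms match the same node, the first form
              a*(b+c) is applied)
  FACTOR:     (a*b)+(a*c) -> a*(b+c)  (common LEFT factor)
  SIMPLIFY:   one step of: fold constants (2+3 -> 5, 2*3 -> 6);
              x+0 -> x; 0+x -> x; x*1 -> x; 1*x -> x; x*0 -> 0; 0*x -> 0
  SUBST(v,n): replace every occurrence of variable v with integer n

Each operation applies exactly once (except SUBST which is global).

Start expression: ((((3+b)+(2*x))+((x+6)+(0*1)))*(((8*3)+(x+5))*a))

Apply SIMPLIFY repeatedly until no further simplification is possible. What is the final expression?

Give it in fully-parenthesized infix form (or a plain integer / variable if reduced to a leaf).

Start: ((((3+b)+(2*x))+((x+6)+(0*1)))*(((8*3)+(x+5))*a))
Step 1: at LRR: (0*1) -> 0; overall: ((((3+b)+(2*x))+((x+6)+(0*1)))*(((8*3)+(x+5))*a)) -> ((((3+b)+(2*x))+((x+6)+0))*(((8*3)+(x+5))*a))
Step 2: at LR: ((x+6)+0) -> (x+6); overall: ((((3+b)+(2*x))+((x+6)+0))*(((8*3)+(x+5))*a)) -> ((((3+b)+(2*x))+(x+6))*(((8*3)+(x+5))*a))
Step 3: at RLL: (8*3) -> 24; overall: ((((3+b)+(2*x))+(x+6))*(((8*3)+(x+5))*a)) -> ((((3+b)+(2*x))+(x+6))*((24+(x+5))*a))
Fixed point: ((((3+b)+(2*x))+(x+6))*((24+(x+5))*a))

Answer: ((((3+b)+(2*x))+(x+6))*((24+(x+5))*a))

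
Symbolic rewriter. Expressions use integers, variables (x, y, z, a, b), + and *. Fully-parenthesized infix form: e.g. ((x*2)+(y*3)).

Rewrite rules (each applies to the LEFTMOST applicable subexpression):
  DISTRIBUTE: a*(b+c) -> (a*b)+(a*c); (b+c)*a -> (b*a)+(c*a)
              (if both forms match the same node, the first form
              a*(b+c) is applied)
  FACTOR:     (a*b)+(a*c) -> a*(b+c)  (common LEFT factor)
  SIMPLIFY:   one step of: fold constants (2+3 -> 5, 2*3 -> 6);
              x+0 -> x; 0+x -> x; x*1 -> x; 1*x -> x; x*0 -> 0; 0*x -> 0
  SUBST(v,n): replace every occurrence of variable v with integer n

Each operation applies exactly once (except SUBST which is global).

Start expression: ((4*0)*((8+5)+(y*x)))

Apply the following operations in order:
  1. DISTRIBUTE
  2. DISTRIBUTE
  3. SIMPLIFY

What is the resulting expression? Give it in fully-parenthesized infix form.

Start: ((4*0)*((8+5)+(y*x)))
Apply DISTRIBUTE at root (target: ((4*0)*((8+5)+(y*x)))): ((4*0)*((8+5)+(y*x))) -> (((4*0)*(8+5))+((4*0)*(y*x)))
Apply DISTRIBUTE at L (target: ((4*0)*(8+5))): (((4*0)*(8+5))+((4*0)*(y*x))) -> ((((4*0)*8)+((4*0)*5))+((4*0)*(y*x)))
Apply SIMPLIFY at LLL (target: (4*0)): ((((4*0)*8)+((4*0)*5))+((4*0)*(y*x))) -> (((0*8)+((4*0)*5))+((4*0)*(y*x)))

Answer: (((0*8)+((4*0)*5))+((4*0)*(y*x)))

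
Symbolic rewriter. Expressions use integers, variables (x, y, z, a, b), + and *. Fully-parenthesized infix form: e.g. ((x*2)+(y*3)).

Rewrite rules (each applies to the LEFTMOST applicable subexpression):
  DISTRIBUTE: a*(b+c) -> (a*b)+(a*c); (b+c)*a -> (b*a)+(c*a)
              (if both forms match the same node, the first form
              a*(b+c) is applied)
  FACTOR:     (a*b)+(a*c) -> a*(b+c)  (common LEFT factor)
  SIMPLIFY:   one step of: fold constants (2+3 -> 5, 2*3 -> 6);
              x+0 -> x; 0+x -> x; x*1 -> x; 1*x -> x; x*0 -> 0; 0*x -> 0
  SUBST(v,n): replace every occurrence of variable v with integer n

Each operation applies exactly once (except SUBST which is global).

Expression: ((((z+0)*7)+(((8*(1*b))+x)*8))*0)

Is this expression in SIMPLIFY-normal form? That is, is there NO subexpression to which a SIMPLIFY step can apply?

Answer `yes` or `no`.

Answer: no

Derivation:
Expression: ((((z+0)*7)+(((8*(1*b))+x)*8))*0)
Scanning for simplifiable subexpressions (pre-order)...
  at root: ((((z+0)*7)+(((8*(1*b))+x)*8))*0) (SIMPLIFIABLE)
  at L: (((z+0)*7)+(((8*(1*b))+x)*8)) (not simplifiable)
  at LL: ((z+0)*7) (not simplifiable)
  at LLL: (z+0) (SIMPLIFIABLE)
  at LR: (((8*(1*b))+x)*8) (not simplifiable)
  at LRL: ((8*(1*b))+x) (not simplifiable)
  at LRLL: (8*(1*b)) (not simplifiable)
  at LRLLR: (1*b) (SIMPLIFIABLE)
Found simplifiable subexpr at path root: ((((z+0)*7)+(((8*(1*b))+x)*8))*0)
One SIMPLIFY step would give: 0
-> NOT in normal form.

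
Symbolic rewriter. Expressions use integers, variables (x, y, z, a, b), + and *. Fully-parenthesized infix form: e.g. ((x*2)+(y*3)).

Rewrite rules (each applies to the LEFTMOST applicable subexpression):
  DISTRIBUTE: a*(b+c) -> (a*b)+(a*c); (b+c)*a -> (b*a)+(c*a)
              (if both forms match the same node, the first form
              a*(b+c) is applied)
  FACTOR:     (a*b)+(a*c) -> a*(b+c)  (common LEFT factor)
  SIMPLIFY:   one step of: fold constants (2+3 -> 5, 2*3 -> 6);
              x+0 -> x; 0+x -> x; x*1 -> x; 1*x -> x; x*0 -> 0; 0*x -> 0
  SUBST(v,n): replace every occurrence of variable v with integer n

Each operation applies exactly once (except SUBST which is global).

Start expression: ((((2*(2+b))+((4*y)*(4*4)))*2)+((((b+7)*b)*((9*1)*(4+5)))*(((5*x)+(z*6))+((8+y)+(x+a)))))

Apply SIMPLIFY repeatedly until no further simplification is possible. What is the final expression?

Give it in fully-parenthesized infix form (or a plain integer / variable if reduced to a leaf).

Start: ((((2*(2+b))+((4*y)*(4*4)))*2)+((((b+7)*b)*((9*1)*(4+5)))*(((5*x)+(z*6))+((8+y)+(x+a)))))
Step 1: at LLRR: (4*4) -> 16; overall: ((((2*(2+b))+((4*y)*(4*4)))*2)+((((b+7)*b)*((9*1)*(4+5)))*(((5*x)+(z*6))+((8+y)+(x+a))))) -> ((((2*(2+b))+((4*y)*16))*2)+((((b+7)*b)*((9*1)*(4+5)))*(((5*x)+(z*6))+((8+y)+(x+a)))))
Step 2: at RLRL: (9*1) -> 9; overall: ((((2*(2+b))+((4*y)*16))*2)+((((b+7)*b)*((9*1)*(4+5)))*(((5*x)+(z*6))+((8+y)+(x+a))))) -> ((((2*(2+b))+((4*y)*16))*2)+((((b+7)*b)*(9*(4+5)))*(((5*x)+(z*6))+((8+y)+(x+a)))))
Step 3: at RLRR: (4+5) -> 9; overall: ((((2*(2+b))+((4*y)*16))*2)+((((b+7)*b)*(9*(4+5)))*(((5*x)+(z*6))+((8+y)+(x+a))))) -> ((((2*(2+b))+((4*y)*16))*2)+((((b+7)*b)*(9*9))*(((5*x)+(z*6))+((8+y)+(x+a)))))
Step 4: at RLR: (9*9) -> 81; overall: ((((2*(2+b))+((4*y)*16))*2)+((((b+7)*b)*(9*9))*(((5*x)+(z*6))+((8+y)+(x+a))))) -> ((((2*(2+b))+((4*y)*16))*2)+((((b+7)*b)*81)*(((5*x)+(z*6))+((8+y)+(x+a)))))
Fixed point: ((((2*(2+b))+((4*y)*16))*2)+((((b+7)*b)*81)*(((5*x)+(z*6))+((8+y)+(x+a)))))

Answer: ((((2*(2+b))+((4*y)*16))*2)+((((b+7)*b)*81)*(((5*x)+(z*6))+((8+y)+(x+a)))))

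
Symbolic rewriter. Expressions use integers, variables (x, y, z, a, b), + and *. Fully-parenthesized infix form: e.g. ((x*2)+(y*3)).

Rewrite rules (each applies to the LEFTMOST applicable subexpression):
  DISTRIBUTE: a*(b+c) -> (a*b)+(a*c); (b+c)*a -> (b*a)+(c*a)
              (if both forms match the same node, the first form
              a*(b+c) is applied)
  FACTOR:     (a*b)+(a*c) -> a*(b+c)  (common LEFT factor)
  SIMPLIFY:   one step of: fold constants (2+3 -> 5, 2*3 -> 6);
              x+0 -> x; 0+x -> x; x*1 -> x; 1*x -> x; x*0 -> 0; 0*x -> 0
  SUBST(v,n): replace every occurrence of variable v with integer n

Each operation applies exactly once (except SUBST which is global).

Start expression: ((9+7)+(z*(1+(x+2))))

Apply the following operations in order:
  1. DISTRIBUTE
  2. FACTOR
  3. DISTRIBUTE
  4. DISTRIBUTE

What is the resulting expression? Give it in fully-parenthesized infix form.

Answer: ((9+7)+((z*1)+((z*x)+(z*2))))

Derivation:
Start: ((9+7)+(z*(1+(x+2))))
Apply DISTRIBUTE at R (target: (z*(1+(x+2)))): ((9+7)+(z*(1+(x+2)))) -> ((9+7)+((z*1)+(z*(x+2))))
Apply FACTOR at R (target: ((z*1)+(z*(x+2)))): ((9+7)+((z*1)+(z*(x+2)))) -> ((9+7)+(z*(1+(x+2))))
Apply DISTRIBUTE at R (target: (z*(1+(x+2)))): ((9+7)+(z*(1+(x+2)))) -> ((9+7)+((z*1)+(z*(x+2))))
Apply DISTRIBUTE at RR (target: (z*(x+2))): ((9+7)+((z*1)+(z*(x+2)))) -> ((9+7)+((z*1)+((z*x)+(z*2))))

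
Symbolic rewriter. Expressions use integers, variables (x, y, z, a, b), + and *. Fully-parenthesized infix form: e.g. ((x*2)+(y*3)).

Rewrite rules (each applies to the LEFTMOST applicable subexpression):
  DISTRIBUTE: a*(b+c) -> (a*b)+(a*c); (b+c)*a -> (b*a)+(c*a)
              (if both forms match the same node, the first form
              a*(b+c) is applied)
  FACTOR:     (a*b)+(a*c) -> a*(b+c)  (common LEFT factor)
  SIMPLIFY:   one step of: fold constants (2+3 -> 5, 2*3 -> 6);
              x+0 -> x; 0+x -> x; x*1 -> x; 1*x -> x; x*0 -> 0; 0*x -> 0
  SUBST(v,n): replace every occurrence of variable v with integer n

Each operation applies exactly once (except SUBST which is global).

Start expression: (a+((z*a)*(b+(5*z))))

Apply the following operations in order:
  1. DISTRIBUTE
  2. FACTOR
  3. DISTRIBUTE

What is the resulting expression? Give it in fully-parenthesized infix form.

Start: (a+((z*a)*(b+(5*z))))
Apply DISTRIBUTE at R (target: ((z*a)*(b+(5*z)))): (a+((z*a)*(b+(5*z)))) -> (a+(((z*a)*b)+((z*a)*(5*z))))
Apply FACTOR at R (target: (((z*a)*b)+((z*a)*(5*z)))): (a+(((z*a)*b)+((z*a)*(5*z)))) -> (a+((z*a)*(b+(5*z))))
Apply DISTRIBUTE at R (target: ((z*a)*(b+(5*z)))): (a+((z*a)*(b+(5*z)))) -> (a+(((z*a)*b)+((z*a)*(5*z))))

Answer: (a+(((z*a)*b)+((z*a)*(5*z))))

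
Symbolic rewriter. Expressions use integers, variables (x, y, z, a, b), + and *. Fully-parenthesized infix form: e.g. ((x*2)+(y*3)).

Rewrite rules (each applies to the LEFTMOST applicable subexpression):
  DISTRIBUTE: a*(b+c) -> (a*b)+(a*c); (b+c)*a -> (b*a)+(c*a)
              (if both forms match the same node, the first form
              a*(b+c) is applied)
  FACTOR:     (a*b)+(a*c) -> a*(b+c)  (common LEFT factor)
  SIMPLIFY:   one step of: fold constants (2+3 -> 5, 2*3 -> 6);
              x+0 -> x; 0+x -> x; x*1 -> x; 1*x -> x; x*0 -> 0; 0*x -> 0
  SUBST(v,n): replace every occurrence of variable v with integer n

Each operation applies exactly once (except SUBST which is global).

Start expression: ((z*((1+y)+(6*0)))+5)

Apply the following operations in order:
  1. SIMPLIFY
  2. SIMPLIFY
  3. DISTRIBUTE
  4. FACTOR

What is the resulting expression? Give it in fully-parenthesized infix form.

Answer: ((z*(1+y))+5)

Derivation:
Start: ((z*((1+y)+(6*0)))+5)
Apply SIMPLIFY at LRR (target: (6*0)): ((z*((1+y)+(6*0)))+5) -> ((z*((1+y)+0))+5)
Apply SIMPLIFY at LR (target: ((1+y)+0)): ((z*((1+y)+0))+5) -> ((z*(1+y))+5)
Apply DISTRIBUTE at L (target: (z*(1+y))): ((z*(1+y))+5) -> (((z*1)+(z*y))+5)
Apply FACTOR at L (target: ((z*1)+(z*y))): (((z*1)+(z*y))+5) -> ((z*(1+y))+5)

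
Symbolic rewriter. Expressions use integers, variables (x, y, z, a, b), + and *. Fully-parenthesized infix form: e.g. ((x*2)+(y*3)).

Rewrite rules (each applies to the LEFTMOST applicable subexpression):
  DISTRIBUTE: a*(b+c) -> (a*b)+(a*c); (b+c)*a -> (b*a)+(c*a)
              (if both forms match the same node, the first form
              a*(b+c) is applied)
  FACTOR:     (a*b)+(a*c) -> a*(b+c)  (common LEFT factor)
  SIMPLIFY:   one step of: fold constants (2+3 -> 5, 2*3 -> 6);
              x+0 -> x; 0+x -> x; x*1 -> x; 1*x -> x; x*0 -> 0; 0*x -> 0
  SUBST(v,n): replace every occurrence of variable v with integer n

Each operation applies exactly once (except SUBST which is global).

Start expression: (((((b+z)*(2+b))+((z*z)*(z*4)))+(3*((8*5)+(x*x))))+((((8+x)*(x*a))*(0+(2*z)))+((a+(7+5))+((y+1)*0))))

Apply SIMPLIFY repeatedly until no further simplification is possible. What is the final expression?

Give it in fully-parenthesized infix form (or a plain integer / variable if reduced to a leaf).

Start: (((((b+z)*(2+b))+((z*z)*(z*4)))+(3*((8*5)+(x*x))))+((((8+x)*(x*a))*(0+(2*z)))+((a+(7+5))+((y+1)*0))))
Step 1: at LRRL: (8*5) -> 40; overall: (((((b+z)*(2+b))+((z*z)*(z*4)))+(3*((8*5)+(x*x))))+((((8+x)*(x*a))*(0+(2*z)))+((a+(7+5))+((y+1)*0)))) -> (((((b+z)*(2+b))+((z*z)*(z*4)))+(3*(40+(x*x))))+((((8+x)*(x*a))*(0+(2*z)))+((a+(7+5))+((y+1)*0))))
Step 2: at RLR: (0+(2*z)) -> (2*z); overall: (((((b+z)*(2+b))+((z*z)*(z*4)))+(3*(40+(x*x))))+((((8+x)*(x*a))*(0+(2*z)))+((a+(7+5))+((y+1)*0)))) -> (((((b+z)*(2+b))+((z*z)*(z*4)))+(3*(40+(x*x))))+((((8+x)*(x*a))*(2*z))+((a+(7+5))+((y+1)*0))))
Step 3: at RRLR: (7+5) -> 12; overall: (((((b+z)*(2+b))+((z*z)*(z*4)))+(3*(40+(x*x))))+((((8+x)*(x*a))*(2*z))+((a+(7+5))+((y+1)*0)))) -> (((((b+z)*(2+b))+((z*z)*(z*4)))+(3*(40+(x*x))))+((((8+x)*(x*a))*(2*z))+((a+12)+((y+1)*0))))
Step 4: at RRR: ((y+1)*0) -> 0; overall: (((((b+z)*(2+b))+((z*z)*(z*4)))+(3*(40+(x*x))))+((((8+x)*(x*a))*(2*z))+((a+12)+((y+1)*0)))) -> (((((b+z)*(2+b))+((z*z)*(z*4)))+(3*(40+(x*x))))+((((8+x)*(x*a))*(2*z))+((a+12)+0)))
Step 5: at RR: ((a+12)+0) -> (a+12); overall: (((((b+z)*(2+b))+((z*z)*(z*4)))+(3*(40+(x*x))))+((((8+x)*(x*a))*(2*z))+((a+12)+0))) -> (((((b+z)*(2+b))+((z*z)*(z*4)))+(3*(40+(x*x))))+((((8+x)*(x*a))*(2*z))+(a+12)))
Fixed point: (((((b+z)*(2+b))+((z*z)*(z*4)))+(3*(40+(x*x))))+((((8+x)*(x*a))*(2*z))+(a+12)))

Answer: (((((b+z)*(2+b))+((z*z)*(z*4)))+(3*(40+(x*x))))+((((8+x)*(x*a))*(2*z))+(a+12)))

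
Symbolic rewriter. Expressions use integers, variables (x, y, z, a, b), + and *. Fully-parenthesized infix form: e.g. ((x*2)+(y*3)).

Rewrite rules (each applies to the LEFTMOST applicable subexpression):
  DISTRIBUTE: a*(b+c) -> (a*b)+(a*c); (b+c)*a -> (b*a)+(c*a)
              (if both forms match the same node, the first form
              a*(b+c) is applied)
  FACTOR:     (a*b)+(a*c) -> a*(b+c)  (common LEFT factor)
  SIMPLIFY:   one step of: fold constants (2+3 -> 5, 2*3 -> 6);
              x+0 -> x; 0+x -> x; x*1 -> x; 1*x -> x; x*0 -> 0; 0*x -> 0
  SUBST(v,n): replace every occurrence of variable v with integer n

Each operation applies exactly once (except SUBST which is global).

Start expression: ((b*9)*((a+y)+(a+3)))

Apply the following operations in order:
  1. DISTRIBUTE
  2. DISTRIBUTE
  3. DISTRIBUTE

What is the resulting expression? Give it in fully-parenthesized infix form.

Start: ((b*9)*((a+y)+(a+3)))
Apply DISTRIBUTE at root (target: ((b*9)*((a+y)+(a+3)))): ((b*9)*((a+y)+(a+3))) -> (((b*9)*(a+y))+((b*9)*(a+3)))
Apply DISTRIBUTE at L (target: ((b*9)*(a+y))): (((b*9)*(a+y))+((b*9)*(a+3))) -> ((((b*9)*a)+((b*9)*y))+((b*9)*(a+3)))
Apply DISTRIBUTE at R (target: ((b*9)*(a+3))): ((((b*9)*a)+((b*9)*y))+((b*9)*(a+3))) -> ((((b*9)*a)+((b*9)*y))+(((b*9)*a)+((b*9)*3)))

Answer: ((((b*9)*a)+((b*9)*y))+(((b*9)*a)+((b*9)*3)))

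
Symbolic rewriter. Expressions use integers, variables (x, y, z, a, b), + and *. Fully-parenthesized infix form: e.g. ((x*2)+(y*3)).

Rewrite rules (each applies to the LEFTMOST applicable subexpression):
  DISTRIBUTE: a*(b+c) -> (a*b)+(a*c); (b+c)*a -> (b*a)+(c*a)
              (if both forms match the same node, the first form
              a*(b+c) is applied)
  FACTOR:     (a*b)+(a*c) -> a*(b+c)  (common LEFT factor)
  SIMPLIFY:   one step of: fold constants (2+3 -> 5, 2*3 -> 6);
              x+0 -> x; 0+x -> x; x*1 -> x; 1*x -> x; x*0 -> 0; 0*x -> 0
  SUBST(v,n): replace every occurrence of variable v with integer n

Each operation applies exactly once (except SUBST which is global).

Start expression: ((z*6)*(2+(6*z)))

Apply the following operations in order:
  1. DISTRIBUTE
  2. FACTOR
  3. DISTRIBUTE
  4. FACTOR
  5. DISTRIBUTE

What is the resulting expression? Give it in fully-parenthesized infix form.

Answer: (((z*6)*2)+((z*6)*(6*z)))

Derivation:
Start: ((z*6)*(2+(6*z)))
Apply DISTRIBUTE at root (target: ((z*6)*(2+(6*z)))): ((z*6)*(2+(6*z))) -> (((z*6)*2)+((z*6)*(6*z)))
Apply FACTOR at root (target: (((z*6)*2)+((z*6)*(6*z)))): (((z*6)*2)+((z*6)*(6*z))) -> ((z*6)*(2+(6*z)))
Apply DISTRIBUTE at root (target: ((z*6)*(2+(6*z)))): ((z*6)*(2+(6*z))) -> (((z*6)*2)+((z*6)*(6*z)))
Apply FACTOR at root (target: (((z*6)*2)+((z*6)*(6*z)))): (((z*6)*2)+((z*6)*(6*z))) -> ((z*6)*(2+(6*z)))
Apply DISTRIBUTE at root (target: ((z*6)*(2+(6*z)))): ((z*6)*(2+(6*z))) -> (((z*6)*2)+((z*6)*(6*z)))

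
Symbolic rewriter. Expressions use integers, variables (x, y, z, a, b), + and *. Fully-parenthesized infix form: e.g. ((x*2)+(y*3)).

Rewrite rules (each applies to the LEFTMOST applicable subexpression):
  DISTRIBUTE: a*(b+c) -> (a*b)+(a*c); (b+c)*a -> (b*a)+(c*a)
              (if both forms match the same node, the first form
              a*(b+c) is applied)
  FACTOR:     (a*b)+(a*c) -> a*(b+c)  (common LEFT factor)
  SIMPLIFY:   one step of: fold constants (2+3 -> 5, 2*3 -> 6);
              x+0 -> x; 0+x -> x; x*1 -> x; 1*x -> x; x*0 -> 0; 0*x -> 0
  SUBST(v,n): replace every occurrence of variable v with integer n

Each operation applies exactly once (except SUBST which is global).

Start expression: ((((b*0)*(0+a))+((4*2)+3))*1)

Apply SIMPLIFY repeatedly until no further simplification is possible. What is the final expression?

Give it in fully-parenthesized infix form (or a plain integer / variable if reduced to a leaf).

Answer: 11

Derivation:
Start: ((((b*0)*(0+a))+((4*2)+3))*1)
Step 1: at root: ((((b*0)*(0+a))+((4*2)+3))*1) -> (((b*0)*(0+a))+((4*2)+3)); overall: ((((b*0)*(0+a))+((4*2)+3))*1) -> (((b*0)*(0+a))+((4*2)+3))
Step 2: at LL: (b*0) -> 0; overall: (((b*0)*(0+a))+((4*2)+3)) -> ((0*(0+a))+((4*2)+3))
Step 3: at L: (0*(0+a)) -> 0; overall: ((0*(0+a))+((4*2)+3)) -> (0+((4*2)+3))
Step 4: at root: (0+((4*2)+3)) -> ((4*2)+3); overall: (0+((4*2)+3)) -> ((4*2)+3)
Step 5: at L: (4*2) -> 8; overall: ((4*2)+3) -> (8+3)
Step 6: at root: (8+3) -> 11; overall: (8+3) -> 11
Fixed point: 11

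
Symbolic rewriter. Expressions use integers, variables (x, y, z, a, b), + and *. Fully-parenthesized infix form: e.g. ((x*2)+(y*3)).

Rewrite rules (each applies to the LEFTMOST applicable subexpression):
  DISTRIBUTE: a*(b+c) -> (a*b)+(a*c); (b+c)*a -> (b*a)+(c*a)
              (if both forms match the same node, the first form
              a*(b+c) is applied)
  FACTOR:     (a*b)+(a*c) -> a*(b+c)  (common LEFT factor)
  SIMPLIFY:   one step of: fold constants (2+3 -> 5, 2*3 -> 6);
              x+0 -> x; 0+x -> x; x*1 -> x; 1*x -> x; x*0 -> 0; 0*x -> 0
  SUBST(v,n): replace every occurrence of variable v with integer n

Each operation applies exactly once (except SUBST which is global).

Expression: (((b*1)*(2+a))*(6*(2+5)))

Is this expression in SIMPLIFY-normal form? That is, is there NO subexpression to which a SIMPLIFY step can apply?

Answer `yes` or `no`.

Expression: (((b*1)*(2+a))*(6*(2+5)))
Scanning for simplifiable subexpressions (pre-order)...
  at root: (((b*1)*(2+a))*(6*(2+5))) (not simplifiable)
  at L: ((b*1)*(2+a)) (not simplifiable)
  at LL: (b*1) (SIMPLIFIABLE)
  at LR: (2+a) (not simplifiable)
  at R: (6*(2+5)) (not simplifiable)
  at RR: (2+5) (SIMPLIFIABLE)
Found simplifiable subexpr at path LL: (b*1)
One SIMPLIFY step would give: ((b*(2+a))*(6*(2+5)))
-> NOT in normal form.

Answer: no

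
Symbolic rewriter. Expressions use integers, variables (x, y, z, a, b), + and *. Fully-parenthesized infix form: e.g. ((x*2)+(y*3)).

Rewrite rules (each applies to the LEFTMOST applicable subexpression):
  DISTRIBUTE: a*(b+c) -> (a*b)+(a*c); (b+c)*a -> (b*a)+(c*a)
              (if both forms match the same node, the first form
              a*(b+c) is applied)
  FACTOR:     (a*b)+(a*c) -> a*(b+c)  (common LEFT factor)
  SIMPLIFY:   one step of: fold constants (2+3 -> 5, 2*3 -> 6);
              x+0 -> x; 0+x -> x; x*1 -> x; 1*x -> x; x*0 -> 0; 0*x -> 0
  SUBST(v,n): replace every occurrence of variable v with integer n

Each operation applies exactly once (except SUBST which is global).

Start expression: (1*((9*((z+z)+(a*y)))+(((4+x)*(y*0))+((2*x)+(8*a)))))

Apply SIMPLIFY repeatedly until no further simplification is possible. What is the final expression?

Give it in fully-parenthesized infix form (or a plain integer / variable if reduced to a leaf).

Answer: ((9*((z+z)+(a*y)))+((2*x)+(8*a)))

Derivation:
Start: (1*((9*((z+z)+(a*y)))+(((4+x)*(y*0))+((2*x)+(8*a)))))
Step 1: at root: (1*((9*((z+z)+(a*y)))+(((4+x)*(y*0))+((2*x)+(8*a))))) -> ((9*((z+z)+(a*y)))+(((4+x)*(y*0))+((2*x)+(8*a)))); overall: (1*((9*((z+z)+(a*y)))+(((4+x)*(y*0))+((2*x)+(8*a))))) -> ((9*((z+z)+(a*y)))+(((4+x)*(y*0))+((2*x)+(8*a))))
Step 2: at RLR: (y*0) -> 0; overall: ((9*((z+z)+(a*y)))+(((4+x)*(y*0))+((2*x)+(8*a)))) -> ((9*((z+z)+(a*y)))+(((4+x)*0)+((2*x)+(8*a))))
Step 3: at RL: ((4+x)*0) -> 0; overall: ((9*((z+z)+(a*y)))+(((4+x)*0)+((2*x)+(8*a)))) -> ((9*((z+z)+(a*y)))+(0+((2*x)+(8*a))))
Step 4: at R: (0+((2*x)+(8*a))) -> ((2*x)+(8*a)); overall: ((9*((z+z)+(a*y)))+(0+((2*x)+(8*a)))) -> ((9*((z+z)+(a*y)))+((2*x)+(8*a)))
Fixed point: ((9*((z+z)+(a*y)))+((2*x)+(8*a)))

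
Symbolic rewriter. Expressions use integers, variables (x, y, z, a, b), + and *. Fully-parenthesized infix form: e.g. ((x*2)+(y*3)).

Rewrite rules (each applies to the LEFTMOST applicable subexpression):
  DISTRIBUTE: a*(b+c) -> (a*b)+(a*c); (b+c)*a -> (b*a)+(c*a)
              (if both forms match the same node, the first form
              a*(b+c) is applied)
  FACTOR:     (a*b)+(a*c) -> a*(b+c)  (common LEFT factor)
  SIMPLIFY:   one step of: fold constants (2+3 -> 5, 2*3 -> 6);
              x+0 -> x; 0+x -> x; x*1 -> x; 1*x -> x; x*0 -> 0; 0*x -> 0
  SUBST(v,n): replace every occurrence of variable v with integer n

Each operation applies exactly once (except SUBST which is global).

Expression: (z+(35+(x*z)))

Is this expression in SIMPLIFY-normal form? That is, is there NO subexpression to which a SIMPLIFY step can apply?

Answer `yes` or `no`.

Answer: yes

Derivation:
Expression: (z+(35+(x*z)))
Scanning for simplifiable subexpressions (pre-order)...
  at root: (z+(35+(x*z))) (not simplifiable)
  at R: (35+(x*z)) (not simplifiable)
  at RR: (x*z) (not simplifiable)
Result: no simplifiable subexpression found -> normal form.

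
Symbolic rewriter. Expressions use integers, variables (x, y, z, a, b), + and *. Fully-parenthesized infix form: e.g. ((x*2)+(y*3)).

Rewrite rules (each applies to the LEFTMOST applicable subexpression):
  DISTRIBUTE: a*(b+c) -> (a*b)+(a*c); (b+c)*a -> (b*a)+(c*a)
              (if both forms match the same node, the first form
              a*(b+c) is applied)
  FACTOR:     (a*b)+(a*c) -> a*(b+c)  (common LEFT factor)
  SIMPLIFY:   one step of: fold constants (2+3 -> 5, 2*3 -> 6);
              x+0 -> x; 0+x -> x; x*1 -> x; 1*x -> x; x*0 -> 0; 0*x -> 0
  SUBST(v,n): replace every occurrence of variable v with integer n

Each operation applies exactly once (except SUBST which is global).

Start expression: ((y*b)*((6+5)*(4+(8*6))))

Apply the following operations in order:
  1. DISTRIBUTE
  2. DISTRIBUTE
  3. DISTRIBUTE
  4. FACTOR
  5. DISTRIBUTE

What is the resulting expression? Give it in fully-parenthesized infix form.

Answer: (((y*b)*((6*4)+(5*4)))+((y*b)*((6+5)*(8*6))))

Derivation:
Start: ((y*b)*((6+5)*(4+(8*6))))
Apply DISTRIBUTE at R (target: ((6+5)*(4+(8*6)))): ((y*b)*((6+5)*(4+(8*6)))) -> ((y*b)*(((6+5)*4)+((6+5)*(8*6))))
Apply DISTRIBUTE at root (target: ((y*b)*(((6+5)*4)+((6+5)*(8*6))))): ((y*b)*(((6+5)*4)+((6+5)*(8*6)))) -> (((y*b)*((6+5)*4))+((y*b)*((6+5)*(8*6))))
Apply DISTRIBUTE at LR (target: ((6+5)*4)): (((y*b)*((6+5)*4))+((y*b)*((6+5)*(8*6)))) -> (((y*b)*((6*4)+(5*4)))+((y*b)*((6+5)*(8*6))))
Apply FACTOR at root (target: (((y*b)*((6*4)+(5*4)))+((y*b)*((6+5)*(8*6))))): (((y*b)*((6*4)+(5*4)))+((y*b)*((6+5)*(8*6)))) -> ((y*b)*(((6*4)+(5*4))+((6+5)*(8*6))))
Apply DISTRIBUTE at root (target: ((y*b)*(((6*4)+(5*4))+((6+5)*(8*6))))): ((y*b)*(((6*4)+(5*4))+((6+5)*(8*6)))) -> (((y*b)*((6*4)+(5*4)))+((y*b)*((6+5)*(8*6))))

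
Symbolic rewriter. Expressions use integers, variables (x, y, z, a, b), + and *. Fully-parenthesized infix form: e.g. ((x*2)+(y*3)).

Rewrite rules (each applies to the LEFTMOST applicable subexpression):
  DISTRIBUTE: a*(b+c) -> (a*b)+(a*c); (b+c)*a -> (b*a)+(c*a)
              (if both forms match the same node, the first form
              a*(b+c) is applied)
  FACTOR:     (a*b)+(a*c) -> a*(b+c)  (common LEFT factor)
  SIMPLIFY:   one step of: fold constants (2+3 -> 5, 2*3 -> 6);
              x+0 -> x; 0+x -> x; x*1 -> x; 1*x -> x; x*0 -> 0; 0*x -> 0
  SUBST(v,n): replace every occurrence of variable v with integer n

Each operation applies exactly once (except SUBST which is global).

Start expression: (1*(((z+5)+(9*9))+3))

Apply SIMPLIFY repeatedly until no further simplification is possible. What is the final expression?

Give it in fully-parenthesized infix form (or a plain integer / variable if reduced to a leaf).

Answer: (((z+5)+81)+3)

Derivation:
Start: (1*(((z+5)+(9*9))+3))
Step 1: at root: (1*(((z+5)+(9*9))+3)) -> (((z+5)+(9*9))+3); overall: (1*(((z+5)+(9*9))+3)) -> (((z+5)+(9*9))+3)
Step 2: at LR: (9*9) -> 81; overall: (((z+5)+(9*9))+3) -> (((z+5)+81)+3)
Fixed point: (((z+5)+81)+3)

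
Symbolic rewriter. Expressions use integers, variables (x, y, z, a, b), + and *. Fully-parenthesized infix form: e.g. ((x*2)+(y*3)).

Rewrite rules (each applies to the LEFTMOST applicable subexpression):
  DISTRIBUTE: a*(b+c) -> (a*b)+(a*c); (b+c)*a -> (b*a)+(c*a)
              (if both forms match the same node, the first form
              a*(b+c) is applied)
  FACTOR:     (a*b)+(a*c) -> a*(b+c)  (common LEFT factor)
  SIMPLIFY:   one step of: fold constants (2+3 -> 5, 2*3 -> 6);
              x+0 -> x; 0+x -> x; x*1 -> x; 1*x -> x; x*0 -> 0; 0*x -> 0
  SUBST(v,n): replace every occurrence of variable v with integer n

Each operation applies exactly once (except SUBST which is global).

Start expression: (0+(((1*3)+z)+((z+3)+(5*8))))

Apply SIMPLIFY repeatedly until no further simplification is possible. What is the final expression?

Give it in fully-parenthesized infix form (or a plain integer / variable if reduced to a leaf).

Answer: ((3+z)+((z+3)+40))

Derivation:
Start: (0+(((1*3)+z)+((z+3)+(5*8))))
Step 1: at root: (0+(((1*3)+z)+((z+3)+(5*8)))) -> (((1*3)+z)+((z+3)+(5*8))); overall: (0+(((1*3)+z)+((z+3)+(5*8)))) -> (((1*3)+z)+((z+3)+(5*8)))
Step 2: at LL: (1*3) -> 3; overall: (((1*3)+z)+((z+3)+(5*8))) -> ((3+z)+((z+3)+(5*8)))
Step 3: at RR: (5*8) -> 40; overall: ((3+z)+((z+3)+(5*8))) -> ((3+z)+((z+3)+40))
Fixed point: ((3+z)+((z+3)+40))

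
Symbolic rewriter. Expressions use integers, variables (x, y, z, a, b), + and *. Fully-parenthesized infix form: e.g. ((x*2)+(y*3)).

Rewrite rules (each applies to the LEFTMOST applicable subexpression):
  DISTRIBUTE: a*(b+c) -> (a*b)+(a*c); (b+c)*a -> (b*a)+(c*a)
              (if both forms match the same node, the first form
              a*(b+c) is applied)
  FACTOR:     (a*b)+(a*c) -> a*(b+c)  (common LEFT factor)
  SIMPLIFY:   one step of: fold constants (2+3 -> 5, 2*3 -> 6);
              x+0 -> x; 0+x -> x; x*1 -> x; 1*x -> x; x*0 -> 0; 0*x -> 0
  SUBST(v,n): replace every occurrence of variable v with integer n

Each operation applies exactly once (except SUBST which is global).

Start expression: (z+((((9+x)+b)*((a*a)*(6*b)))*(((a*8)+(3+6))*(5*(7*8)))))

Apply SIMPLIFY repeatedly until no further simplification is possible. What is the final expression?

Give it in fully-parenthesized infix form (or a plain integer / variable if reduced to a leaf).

Start: (z+((((9+x)+b)*((a*a)*(6*b)))*(((a*8)+(3+6))*(5*(7*8)))))
Step 1: at RRLR: (3+6) -> 9; overall: (z+((((9+x)+b)*((a*a)*(6*b)))*(((a*8)+(3+6))*(5*(7*8))))) -> (z+((((9+x)+b)*((a*a)*(6*b)))*(((a*8)+9)*(5*(7*8)))))
Step 2: at RRRR: (7*8) -> 56; overall: (z+((((9+x)+b)*((a*a)*(6*b)))*(((a*8)+9)*(5*(7*8))))) -> (z+((((9+x)+b)*((a*a)*(6*b)))*(((a*8)+9)*(5*56))))
Step 3: at RRR: (5*56) -> 280; overall: (z+((((9+x)+b)*((a*a)*(6*b)))*(((a*8)+9)*(5*56)))) -> (z+((((9+x)+b)*((a*a)*(6*b)))*(((a*8)+9)*280)))
Fixed point: (z+((((9+x)+b)*((a*a)*(6*b)))*(((a*8)+9)*280)))

Answer: (z+((((9+x)+b)*((a*a)*(6*b)))*(((a*8)+9)*280)))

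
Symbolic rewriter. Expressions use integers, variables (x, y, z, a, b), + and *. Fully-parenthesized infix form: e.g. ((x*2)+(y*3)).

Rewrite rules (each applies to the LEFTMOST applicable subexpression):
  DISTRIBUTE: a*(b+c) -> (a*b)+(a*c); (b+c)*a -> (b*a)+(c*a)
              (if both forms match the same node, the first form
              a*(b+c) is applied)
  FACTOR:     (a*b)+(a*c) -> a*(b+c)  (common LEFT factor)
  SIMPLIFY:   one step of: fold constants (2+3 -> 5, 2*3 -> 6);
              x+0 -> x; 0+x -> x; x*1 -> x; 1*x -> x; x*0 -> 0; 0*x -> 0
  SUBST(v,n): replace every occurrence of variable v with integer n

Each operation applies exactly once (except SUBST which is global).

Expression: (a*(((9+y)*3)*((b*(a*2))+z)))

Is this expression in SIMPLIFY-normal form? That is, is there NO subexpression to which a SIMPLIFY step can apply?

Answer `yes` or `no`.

Expression: (a*(((9+y)*3)*((b*(a*2))+z)))
Scanning for simplifiable subexpressions (pre-order)...
  at root: (a*(((9+y)*3)*((b*(a*2))+z))) (not simplifiable)
  at R: (((9+y)*3)*((b*(a*2))+z)) (not simplifiable)
  at RL: ((9+y)*3) (not simplifiable)
  at RLL: (9+y) (not simplifiable)
  at RR: ((b*(a*2))+z) (not simplifiable)
  at RRL: (b*(a*2)) (not simplifiable)
  at RRLR: (a*2) (not simplifiable)
Result: no simplifiable subexpression found -> normal form.

Answer: yes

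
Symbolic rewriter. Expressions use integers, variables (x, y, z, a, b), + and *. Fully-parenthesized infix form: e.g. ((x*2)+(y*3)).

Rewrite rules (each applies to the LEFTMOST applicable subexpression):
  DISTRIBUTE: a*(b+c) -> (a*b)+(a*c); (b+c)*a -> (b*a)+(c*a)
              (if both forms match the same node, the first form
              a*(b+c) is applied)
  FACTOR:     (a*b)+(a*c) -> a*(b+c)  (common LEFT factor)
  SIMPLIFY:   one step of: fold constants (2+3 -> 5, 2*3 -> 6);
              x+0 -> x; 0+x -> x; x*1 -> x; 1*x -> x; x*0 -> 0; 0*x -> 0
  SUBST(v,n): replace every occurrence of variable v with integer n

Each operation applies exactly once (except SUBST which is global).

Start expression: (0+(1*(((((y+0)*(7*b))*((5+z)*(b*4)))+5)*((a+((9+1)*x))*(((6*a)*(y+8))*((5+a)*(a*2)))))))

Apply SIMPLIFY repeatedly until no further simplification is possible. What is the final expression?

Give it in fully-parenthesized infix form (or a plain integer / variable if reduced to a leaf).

Start: (0+(1*(((((y+0)*(7*b))*((5+z)*(b*4)))+5)*((a+((9+1)*x))*(((6*a)*(y+8))*((5+a)*(a*2)))))))
Step 1: at root: (0+(1*(((((y+0)*(7*b))*((5+z)*(b*4)))+5)*((a+((9+1)*x))*(((6*a)*(y+8))*((5+a)*(a*2))))))) -> (1*(((((y+0)*(7*b))*((5+z)*(b*4)))+5)*((a+((9+1)*x))*(((6*a)*(y+8))*((5+a)*(a*2)))))); overall: (0+(1*(((((y+0)*(7*b))*((5+z)*(b*4)))+5)*((a+((9+1)*x))*(((6*a)*(y+8))*((5+a)*(a*2))))))) -> (1*(((((y+0)*(7*b))*((5+z)*(b*4)))+5)*((a+((9+1)*x))*(((6*a)*(y+8))*((5+a)*(a*2))))))
Step 2: at root: (1*(((((y+0)*(7*b))*((5+z)*(b*4)))+5)*((a+((9+1)*x))*(((6*a)*(y+8))*((5+a)*(a*2)))))) -> (((((y+0)*(7*b))*((5+z)*(b*4)))+5)*((a+((9+1)*x))*(((6*a)*(y+8))*((5+a)*(a*2))))); overall: (1*(((((y+0)*(7*b))*((5+z)*(b*4)))+5)*((a+((9+1)*x))*(((6*a)*(y+8))*((5+a)*(a*2)))))) -> (((((y+0)*(7*b))*((5+z)*(b*4)))+5)*((a+((9+1)*x))*(((6*a)*(y+8))*((5+a)*(a*2)))))
Step 3: at LLLL: (y+0) -> y; overall: (((((y+0)*(7*b))*((5+z)*(b*4)))+5)*((a+((9+1)*x))*(((6*a)*(y+8))*((5+a)*(a*2))))) -> ((((y*(7*b))*((5+z)*(b*4)))+5)*((a+((9+1)*x))*(((6*a)*(y+8))*((5+a)*(a*2)))))
Step 4: at RLRL: (9+1) -> 10; overall: ((((y*(7*b))*((5+z)*(b*4)))+5)*((a+((9+1)*x))*(((6*a)*(y+8))*((5+a)*(a*2))))) -> ((((y*(7*b))*((5+z)*(b*4)))+5)*((a+(10*x))*(((6*a)*(y+8))*((5+a)*(a*2)))))
Fixed point: ((((y*(7*b))*((5+z)*(b*4)))+5)*((a+(10*x))*(((6*a)*(y+8))*((5+a)*(a*2)))))

Answer: ((((y*(7*b))*((5+z)*(b*4)))+5)*((a+(10*x))*(((6*a)*(y+8))*((5+a)*(a*2)))))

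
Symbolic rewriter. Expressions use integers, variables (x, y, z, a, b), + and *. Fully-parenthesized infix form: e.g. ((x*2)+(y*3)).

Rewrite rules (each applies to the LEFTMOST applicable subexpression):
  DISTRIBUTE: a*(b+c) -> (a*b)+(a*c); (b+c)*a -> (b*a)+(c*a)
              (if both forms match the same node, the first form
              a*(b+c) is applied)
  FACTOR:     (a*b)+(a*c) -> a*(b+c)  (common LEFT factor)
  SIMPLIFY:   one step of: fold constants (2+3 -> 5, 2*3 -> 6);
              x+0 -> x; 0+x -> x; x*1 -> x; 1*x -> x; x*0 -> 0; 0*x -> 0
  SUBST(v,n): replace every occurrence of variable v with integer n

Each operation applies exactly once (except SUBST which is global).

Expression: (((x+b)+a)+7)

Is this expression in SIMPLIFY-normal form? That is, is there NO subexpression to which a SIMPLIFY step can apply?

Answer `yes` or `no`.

Answer: yes

Derivation:
Expression: (((x+b)+a)+7)
Scanning for simplifiable subexpressions (pre-order)...
  at root: (((x+b)+a)+7) (not simplifiable)
  at L: ((x+b)+a) (not simplifiable)
  at LL: (x+b) (not simplifiable)
Result: no simplifiable subexpression found -> normal form.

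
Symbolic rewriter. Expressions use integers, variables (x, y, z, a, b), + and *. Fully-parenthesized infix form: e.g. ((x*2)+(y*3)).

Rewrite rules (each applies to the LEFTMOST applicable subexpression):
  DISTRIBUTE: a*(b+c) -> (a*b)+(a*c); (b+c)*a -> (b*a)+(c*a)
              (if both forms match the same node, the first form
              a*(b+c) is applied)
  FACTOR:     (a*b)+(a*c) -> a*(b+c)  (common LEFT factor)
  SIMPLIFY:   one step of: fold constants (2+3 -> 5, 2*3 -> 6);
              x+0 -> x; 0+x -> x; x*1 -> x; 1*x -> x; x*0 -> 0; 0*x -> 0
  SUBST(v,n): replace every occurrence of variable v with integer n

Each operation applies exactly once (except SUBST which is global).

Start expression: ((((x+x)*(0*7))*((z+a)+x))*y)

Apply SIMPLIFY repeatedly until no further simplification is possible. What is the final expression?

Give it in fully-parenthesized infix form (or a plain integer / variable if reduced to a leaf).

Answer: 0

Derivation:
Start: ((((x+x)*(0*7))*((z+a)+x))*y)
Step 1: at LLR: (0*7) -> 0; overall: ((((x+x)*(0*7))*((z+a)+x))*y) -> ((((x+x)*0)*((z+a)+x))*y)
Step 2: at LL: ((x+x)*0) -> 0; overall: ((((x+x)*0)*((z+a)+x))*y) -> ((0*((z+a)+x))*y)
Step 3: at L: (0*((z+a)+x)) -> 0; overall: ((0*((z+a)+x))*y) -> (0*y)
Step 4: at root: (0*y) -> 0; overall: (0*y) -> 0
Fixed point: 0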